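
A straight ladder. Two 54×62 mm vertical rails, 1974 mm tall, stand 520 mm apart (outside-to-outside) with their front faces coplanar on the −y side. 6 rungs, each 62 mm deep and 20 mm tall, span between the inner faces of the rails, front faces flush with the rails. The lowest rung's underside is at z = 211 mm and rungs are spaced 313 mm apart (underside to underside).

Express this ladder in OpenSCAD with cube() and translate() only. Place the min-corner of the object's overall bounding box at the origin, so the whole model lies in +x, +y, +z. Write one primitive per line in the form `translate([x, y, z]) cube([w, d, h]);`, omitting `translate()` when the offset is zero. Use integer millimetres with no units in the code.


cube([54, 62, 1974]);
translate([466, 0, 0]) cube([54, 62, 1974]);
translate([54, 0, 211]) cube([412, 62, 20]);
translate([54, 0, 524]) cube([412, 62, 20]);
translate([54, 0, 837]) cube([412, 62, 20]);
translate([54, 0, 1150]) cube([412, 62, 20]);
translate([54, 0, 1463]) cube([412, 62, 20]);
translate([54, 0, 1776]) cube([412, 62, 20]);


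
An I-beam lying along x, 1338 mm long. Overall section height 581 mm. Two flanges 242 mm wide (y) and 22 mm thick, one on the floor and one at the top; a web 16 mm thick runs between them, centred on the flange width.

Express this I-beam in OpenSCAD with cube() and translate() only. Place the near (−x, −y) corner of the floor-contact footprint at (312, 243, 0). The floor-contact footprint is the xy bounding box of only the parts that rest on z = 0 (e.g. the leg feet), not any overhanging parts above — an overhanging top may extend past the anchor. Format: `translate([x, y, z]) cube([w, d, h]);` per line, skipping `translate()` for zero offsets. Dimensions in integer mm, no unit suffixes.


translate([312, 243, 0]) cube([1338, 242, 22]);
translate([312, 356, 22]) cube([1338, 16, 537]);
translate([312, 243, 559]) cube([1338, 242, 22]);


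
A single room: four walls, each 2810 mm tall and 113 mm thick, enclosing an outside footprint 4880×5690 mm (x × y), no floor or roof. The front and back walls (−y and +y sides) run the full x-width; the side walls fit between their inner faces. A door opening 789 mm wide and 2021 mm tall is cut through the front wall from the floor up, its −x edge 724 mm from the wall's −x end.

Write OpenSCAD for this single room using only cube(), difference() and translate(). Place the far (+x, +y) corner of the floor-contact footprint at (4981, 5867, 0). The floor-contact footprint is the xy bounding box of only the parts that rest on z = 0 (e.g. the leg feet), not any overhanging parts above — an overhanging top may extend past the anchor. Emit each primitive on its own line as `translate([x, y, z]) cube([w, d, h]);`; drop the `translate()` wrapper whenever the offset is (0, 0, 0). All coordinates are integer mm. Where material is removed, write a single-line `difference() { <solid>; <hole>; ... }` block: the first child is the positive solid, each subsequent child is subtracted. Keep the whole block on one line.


difference() { translate([101, 177, 0]) cube([4880, 113, 2810]); translate([825, 177, 0]) cube([789, 113, 2021]); }
translate([101, 5754, 0]) cube([4880, 113, 2810]);
translate([101, 290, 0]) cube([113, 5464, 2810]);
translate([4868, 290, 0]) cube([113, 5464, 2810]);


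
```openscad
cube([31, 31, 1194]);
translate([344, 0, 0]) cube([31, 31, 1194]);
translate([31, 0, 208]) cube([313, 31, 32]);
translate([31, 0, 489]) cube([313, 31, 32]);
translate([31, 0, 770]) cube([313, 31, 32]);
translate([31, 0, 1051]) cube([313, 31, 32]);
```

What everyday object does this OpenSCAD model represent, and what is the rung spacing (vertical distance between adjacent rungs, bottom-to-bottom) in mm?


A ladder. The rung spacing is 281 mm.

Two tall 31×31 posts with 4 short bars between them — a ladder. Adjacent rungs sit at z = 208 and z = 489, so the spacing is 489 − 208 = 281 mm.


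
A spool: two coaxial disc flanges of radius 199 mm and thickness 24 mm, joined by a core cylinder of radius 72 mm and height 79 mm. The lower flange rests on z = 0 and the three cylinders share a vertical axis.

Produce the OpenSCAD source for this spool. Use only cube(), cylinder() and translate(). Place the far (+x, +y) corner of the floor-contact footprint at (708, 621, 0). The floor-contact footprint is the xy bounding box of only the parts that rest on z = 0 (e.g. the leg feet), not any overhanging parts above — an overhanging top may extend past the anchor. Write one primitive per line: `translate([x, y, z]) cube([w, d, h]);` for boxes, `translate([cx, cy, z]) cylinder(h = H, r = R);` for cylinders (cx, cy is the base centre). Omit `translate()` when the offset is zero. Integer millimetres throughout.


translate([509, 422, 0]) cylinder(h = 24, r = 199);
translate([509, 422, 24]) cylinder(h = 79, r = 72);
translate([509, 422, 103]) cylinder(h = 24, r = 199);


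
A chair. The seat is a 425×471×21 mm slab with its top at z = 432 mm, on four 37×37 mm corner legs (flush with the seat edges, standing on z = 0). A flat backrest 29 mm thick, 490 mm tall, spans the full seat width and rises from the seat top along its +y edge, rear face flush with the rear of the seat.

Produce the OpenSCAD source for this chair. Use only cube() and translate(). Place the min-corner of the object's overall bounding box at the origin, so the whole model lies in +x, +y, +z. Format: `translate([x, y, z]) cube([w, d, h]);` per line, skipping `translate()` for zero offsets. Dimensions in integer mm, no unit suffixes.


translate([0, 0, 411]) cube([425, 471, 21]);
cube([37, 37, 411]);
translate([388, 0, 0]) cube([37, 37, 411]);
translate([0, 434, 0]) cube([37, 37, 411]);
translate([388, 434, 0]) cube([37, 37, 411]);
translate([0, 442, 432]) cube([425, 29, 490]);


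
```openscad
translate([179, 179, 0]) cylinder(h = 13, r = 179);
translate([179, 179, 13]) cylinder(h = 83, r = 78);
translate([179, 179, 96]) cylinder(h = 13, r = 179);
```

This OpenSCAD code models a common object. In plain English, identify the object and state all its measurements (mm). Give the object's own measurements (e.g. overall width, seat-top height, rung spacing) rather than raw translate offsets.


A spool: two coaxial disc flanges of radius 179 mm and thickness 13 mm, joined by a core cylinder of radius 78 mm and height 83 mm. The lower flange rests on z = 0 and the three cylinders share a vertical axis.


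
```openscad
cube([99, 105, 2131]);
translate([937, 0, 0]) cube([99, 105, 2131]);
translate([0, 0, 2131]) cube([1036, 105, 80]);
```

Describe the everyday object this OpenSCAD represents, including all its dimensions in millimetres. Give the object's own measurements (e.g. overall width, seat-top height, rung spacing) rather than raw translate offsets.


A door frame. The clear opening is 838 mm wide and 2131 mm high. Two 99 mm wide jambs, 105 mm deep, stand either side of the opening from the floor to the top of the opening. A 80 mm thick head sits across the top of both jambs, spanning the full outside width of the frame.


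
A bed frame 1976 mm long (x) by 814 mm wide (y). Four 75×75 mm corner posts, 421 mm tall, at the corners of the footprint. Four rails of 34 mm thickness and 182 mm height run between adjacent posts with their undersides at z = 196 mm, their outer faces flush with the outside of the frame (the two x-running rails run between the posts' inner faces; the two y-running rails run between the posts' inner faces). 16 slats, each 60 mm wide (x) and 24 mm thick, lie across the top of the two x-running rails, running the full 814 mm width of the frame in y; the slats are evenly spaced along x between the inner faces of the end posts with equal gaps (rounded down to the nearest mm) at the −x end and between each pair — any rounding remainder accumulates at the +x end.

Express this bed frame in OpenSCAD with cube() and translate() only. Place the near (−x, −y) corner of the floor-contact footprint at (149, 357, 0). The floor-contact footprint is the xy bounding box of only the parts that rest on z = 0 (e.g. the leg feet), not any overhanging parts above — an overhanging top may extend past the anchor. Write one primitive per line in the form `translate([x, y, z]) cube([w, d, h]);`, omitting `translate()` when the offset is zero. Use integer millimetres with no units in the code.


translate([149, 357, 0]) cube([75, 75, 421]);
translate([149, 1096, 0]) cube([75, 75, 421]);
translate([2050, 357, 0]) cube([75, 75, 421]);
translate([2050, 1096, 0]) cube([75, 75, 421]);
translate([224, 357, 196]) cube([1826, 34, 182]);
translate([224, 1137, 196]) cube([1826, 34, 182]);
translate([149, 432, 196]) cube([34, 664, 182]);
translate([2091, 432, 196]) cube([34, 664, 182]);
translate([274, 357, 378]) cube([60, 814, 24]);
translate([384, 357, 378]) cube([60, 814, 24]);
translate([494, 357, 378]) cube([60, 814, 24]);
translate([604, 357, 378]) cube([60, 814, 24]);
translate([714, 357, 378]) cube([60, 814, 24]);
translate([824, 357, 378]) cube([60, 814, 24]);
translate([934, 357, 378]) cube([60, 814, 24]);
translate([1044, 357, 378]) cube([60, 814, 24]);
translate([1154, 357, 378]) cube([60, 814, 24]);
translate([1264, 357, 378]) cube([60, 814, 24]);
translate([1374, 357, 378]) cube([60, 814, 24]);
translate([1484, 357, 378]) cube([60, 814, 24]);
translate([1594, 357, 378]) cube([60, 814, 24]);
translate([1704, 357, 378]) cube([60, 814, 24]);
translate([1814, 357, 378]) cube([60, 814, 24]);
translate([1924, 357, 378]) cube([60, 814, 24]);


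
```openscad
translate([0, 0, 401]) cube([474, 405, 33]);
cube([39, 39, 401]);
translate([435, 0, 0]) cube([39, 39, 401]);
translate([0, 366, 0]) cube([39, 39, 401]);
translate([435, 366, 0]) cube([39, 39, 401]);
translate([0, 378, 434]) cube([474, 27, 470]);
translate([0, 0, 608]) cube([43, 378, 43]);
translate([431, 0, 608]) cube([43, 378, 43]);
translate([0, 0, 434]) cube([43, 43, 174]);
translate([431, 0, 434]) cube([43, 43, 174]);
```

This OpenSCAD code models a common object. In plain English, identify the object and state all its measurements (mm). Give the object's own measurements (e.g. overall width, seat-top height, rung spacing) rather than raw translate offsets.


A chair. The seat is a 474×405×33 mm slab with its top at z = 434 mm, on four 39×39 mm corner legs (flush with the seat edges, standing on z = 0). A flat backrest 27 mm thick, 470 mm tall, spans the full seat width and rises from the seat top along its +y edge, rear face flush with the rear of the seat. Two armrests of 43×43 mm section run along each side from the seat's front edge to the front of the backrest, top faces 217 mm above the seat top and outer faces flush with the seat's x-edges; a 43×43 mm post under the front of each armrest stands on the seat at the front corner.


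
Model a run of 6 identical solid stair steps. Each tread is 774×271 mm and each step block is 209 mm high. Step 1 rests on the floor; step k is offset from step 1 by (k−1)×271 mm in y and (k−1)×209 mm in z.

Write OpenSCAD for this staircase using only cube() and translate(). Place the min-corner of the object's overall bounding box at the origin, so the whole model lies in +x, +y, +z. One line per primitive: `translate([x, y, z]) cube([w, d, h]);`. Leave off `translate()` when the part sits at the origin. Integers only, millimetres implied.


cube([774, 271, 209]);
translate([0, 271, 209]) cube([774, 271, 209]);
translate([0, 542, 418]) cube([774, 271, 209]);
translate([0, 813, 627]) cube([774, 271, 209]);
translate([0, 1084, 836]) cube([774, 271, 209]);
translate([0, 1355, 1045]) cube([774, 271, 209]);


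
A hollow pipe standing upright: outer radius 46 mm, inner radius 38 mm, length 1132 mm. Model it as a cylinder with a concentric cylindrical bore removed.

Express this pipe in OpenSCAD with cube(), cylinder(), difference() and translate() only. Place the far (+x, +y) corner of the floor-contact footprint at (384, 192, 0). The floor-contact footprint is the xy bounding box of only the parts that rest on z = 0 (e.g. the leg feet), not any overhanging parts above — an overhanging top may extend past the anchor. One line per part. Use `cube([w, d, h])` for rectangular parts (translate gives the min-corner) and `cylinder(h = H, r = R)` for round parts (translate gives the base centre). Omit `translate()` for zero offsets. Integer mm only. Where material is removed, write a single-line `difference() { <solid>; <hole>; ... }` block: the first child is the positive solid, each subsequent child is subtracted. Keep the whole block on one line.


difference() { translate([338, 146, 0]) cylinder(h = 1132, r = 46); translate([338, 146, 0]) cylinder(h = 1132, r = 38); }


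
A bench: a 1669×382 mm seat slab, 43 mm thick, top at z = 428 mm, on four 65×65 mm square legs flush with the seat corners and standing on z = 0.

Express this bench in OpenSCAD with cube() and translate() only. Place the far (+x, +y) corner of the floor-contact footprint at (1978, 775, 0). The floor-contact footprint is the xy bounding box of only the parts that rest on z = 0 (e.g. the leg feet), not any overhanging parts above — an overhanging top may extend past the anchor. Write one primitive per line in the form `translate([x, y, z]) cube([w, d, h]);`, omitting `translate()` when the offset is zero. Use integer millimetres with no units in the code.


// leg_h = 428 − 43 = 385
translate([309, 393, 385]) cube([1669, 382, 43]);
translate([309, 393, 0]) cube([65, 65, 385]);
translate([309, 710, 0]) cube([65, 65, 385]);
translate([1913, 393, 0]) cube([65, 65, 385]);
translate([1913, 710, 0]) cube([65, 65, 385]);


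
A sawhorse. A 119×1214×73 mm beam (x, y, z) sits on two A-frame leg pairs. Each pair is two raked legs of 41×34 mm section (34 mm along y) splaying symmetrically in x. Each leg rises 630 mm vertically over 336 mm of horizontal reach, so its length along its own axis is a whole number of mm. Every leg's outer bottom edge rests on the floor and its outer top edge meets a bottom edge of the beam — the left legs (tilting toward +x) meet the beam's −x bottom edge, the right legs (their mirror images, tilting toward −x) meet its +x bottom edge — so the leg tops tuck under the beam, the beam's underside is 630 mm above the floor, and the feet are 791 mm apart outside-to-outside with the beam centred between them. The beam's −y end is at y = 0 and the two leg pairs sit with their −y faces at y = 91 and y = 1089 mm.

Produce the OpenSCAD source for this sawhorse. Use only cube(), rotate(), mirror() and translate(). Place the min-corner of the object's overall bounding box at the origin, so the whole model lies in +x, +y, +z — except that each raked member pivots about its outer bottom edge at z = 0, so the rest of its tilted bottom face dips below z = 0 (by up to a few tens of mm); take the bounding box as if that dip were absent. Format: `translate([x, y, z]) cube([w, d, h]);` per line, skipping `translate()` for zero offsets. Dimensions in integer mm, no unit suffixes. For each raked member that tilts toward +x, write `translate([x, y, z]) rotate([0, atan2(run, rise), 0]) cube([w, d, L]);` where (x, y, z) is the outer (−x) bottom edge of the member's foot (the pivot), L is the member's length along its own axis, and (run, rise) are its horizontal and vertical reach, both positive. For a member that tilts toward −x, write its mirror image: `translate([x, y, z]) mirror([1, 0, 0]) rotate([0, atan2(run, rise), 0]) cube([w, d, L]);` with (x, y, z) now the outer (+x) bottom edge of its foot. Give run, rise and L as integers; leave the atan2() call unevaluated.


translate([336, 0, 630]) cube([119, 1214, 73]);
translate([0, 91, 0]) rotate([0, atan2(336, 630), 0]) cube([41, 34, 714]);
translate([791, 91, 0]) mirror([1, 0, 0]) rotate([0, atan2(336, 630), 0]) cube([41, 34, 714]);
translate([0, 1089, 0]) rotate([0, atan2(336, 630), 0]) cube([41, 34, 714]);
translate([791, 1089, 0]) mirror([1, 0, 0]) rotate([0, atan2(336, 630), 0]) cube([41, 34, 714]);


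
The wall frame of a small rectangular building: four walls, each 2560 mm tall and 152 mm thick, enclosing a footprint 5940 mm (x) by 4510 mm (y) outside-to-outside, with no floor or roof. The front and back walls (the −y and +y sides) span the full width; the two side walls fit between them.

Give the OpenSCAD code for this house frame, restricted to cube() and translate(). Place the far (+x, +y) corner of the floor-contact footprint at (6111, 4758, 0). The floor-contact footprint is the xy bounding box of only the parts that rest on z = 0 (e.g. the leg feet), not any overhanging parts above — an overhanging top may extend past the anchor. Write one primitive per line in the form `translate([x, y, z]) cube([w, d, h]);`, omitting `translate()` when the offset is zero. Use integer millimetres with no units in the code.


translate([171, 248, 0]) cube([5940, 152, 2560]);
translate([171, 4606, 0]) cube([5940, 152, 2560]);
translate([171, 400, 0]) cube([152, 4206, 2560]);
translate([5959, 400, 0]) cube([152, 4206, 2560]);


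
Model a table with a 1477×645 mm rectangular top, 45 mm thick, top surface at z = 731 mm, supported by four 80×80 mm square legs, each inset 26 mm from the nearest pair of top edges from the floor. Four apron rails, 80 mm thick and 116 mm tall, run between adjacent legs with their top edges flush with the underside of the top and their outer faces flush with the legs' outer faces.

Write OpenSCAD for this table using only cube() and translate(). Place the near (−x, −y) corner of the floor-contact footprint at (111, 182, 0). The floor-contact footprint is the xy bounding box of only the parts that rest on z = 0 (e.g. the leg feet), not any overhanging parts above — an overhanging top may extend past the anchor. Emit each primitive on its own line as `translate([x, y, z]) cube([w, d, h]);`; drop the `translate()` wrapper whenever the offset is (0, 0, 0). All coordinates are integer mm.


translate([85, 156, 686]) cube([1477, 645, 45]);
translate([111, 182, 0]) cube([80, 80, 686]);
translate([1456, 182, 0]) cube([80, 80, 686]);
translate([111, 695, 0]) cube([80, 80, 686]);
translate([1456, 695, 0]) cube([80, 80, 686]);
translate([191, 182, 570]) cube([1265, 80, 116]);
translate([191, 695, 570]) cube([1265, 80, 116]);
translate([111, 262, 570]) cube([80, 433, 116]);
translate([1456, 262, 570]) cube([80, 433, 116]);


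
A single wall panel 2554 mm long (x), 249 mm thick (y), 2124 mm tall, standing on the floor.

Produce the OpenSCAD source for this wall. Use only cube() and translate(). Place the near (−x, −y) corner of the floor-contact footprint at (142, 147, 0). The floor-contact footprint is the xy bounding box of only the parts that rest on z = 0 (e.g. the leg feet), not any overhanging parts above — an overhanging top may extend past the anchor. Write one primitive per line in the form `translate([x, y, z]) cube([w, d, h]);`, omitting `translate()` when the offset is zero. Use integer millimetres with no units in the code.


translate([142, 147, 0]) cube([2554, 249, 2124]);


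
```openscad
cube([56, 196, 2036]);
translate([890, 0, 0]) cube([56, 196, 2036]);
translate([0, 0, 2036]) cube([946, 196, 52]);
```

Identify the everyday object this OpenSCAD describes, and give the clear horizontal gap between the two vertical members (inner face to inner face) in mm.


A door frame. The clear opening width is 834 mm.

Two 2036 mm tall posts with a header on top — a door frame. The left jamb is 56 mm wide at x = 0; the right jamb starts at x = 890. The clear opening is 890 − 56 = 834 mm.


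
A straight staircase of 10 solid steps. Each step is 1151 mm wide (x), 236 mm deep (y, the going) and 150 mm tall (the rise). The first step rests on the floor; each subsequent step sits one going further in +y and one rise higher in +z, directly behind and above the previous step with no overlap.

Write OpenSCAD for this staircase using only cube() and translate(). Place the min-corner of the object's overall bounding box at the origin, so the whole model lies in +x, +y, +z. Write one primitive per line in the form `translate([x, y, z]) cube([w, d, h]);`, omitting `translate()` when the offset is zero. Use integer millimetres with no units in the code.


cube([1151, 236, 150]);
translate([0, 236, 150]) cube([1151, 236, 150]);
translate([0, 472, 300]) cube([1151, 236, 150]);
translate([0, 708, 450]) cube([1151, 236, 150]);
translate([0, 944, 600]) cube([1151, 236, 150]);
translate([0, 1180, 750]) cube([1151, 236, 150]);
translate([0, 1416, 900]) cube([1151, 236, 150]);
translate([0, 1652, 1050]) cube([1151, 236, 150]);
translate([0, 1888, 1200]) cube([1151, 236, 150]);
translate([0, 2124, 1350]) cube([1151, 236, 150]);


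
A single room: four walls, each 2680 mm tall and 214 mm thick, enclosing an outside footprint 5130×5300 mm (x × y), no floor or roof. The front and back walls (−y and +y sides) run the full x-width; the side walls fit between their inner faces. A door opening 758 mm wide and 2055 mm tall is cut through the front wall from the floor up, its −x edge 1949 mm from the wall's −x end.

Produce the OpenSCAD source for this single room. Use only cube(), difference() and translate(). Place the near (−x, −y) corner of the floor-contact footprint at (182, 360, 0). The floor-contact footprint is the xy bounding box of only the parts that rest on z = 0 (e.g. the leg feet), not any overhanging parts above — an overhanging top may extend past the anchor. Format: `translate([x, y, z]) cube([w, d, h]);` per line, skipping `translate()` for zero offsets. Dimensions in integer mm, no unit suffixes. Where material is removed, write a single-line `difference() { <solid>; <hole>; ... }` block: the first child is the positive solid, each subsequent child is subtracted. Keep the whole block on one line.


difference() { translate([182, 360, 0]) cube([5130, 214, 2680]); translate([2131, 360, 0]) cube([758, 214, 2055]); }
translate([182, 5446, 0]) cube([5130, 214, 2680]);
translate([182, 574, 0]) cube([214, 4872, 2680]);
translate([5098, 574, 0]) cube([214, 4872, 2680]);


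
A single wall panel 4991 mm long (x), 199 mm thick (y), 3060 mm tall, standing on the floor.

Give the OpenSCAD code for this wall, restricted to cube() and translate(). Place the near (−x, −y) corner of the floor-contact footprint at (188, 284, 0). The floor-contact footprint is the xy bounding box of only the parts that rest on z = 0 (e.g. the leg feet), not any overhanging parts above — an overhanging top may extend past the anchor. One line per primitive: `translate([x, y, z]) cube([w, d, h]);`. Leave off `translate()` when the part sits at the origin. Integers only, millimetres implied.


translate([188, 284, 0]) cube([4991, 199, 3060]);


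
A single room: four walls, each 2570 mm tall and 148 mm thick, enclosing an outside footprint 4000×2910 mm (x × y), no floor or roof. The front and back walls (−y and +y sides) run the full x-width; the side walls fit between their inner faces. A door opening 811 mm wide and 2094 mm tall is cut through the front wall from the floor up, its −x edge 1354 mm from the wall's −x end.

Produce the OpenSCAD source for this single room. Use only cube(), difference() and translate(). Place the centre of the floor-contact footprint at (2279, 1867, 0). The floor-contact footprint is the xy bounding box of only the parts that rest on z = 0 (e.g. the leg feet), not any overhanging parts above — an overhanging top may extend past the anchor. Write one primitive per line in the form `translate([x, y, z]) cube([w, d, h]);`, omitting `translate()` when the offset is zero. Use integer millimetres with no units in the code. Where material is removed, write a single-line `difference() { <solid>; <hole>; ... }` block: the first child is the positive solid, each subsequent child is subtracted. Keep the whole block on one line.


difference() { translate([279, 412, 0]) cube([4000, 148, 2570]); translate([1633, 412, 0]) cube([811, 148, 2094]); }
translate([279, 3174, 0]) cube([4000, 148, 2570]);
translate([279, 560, 0]) cube([148, 2614, 2570]);
translate([4131, 560, 0]) cube([148, 2614, 2570]);


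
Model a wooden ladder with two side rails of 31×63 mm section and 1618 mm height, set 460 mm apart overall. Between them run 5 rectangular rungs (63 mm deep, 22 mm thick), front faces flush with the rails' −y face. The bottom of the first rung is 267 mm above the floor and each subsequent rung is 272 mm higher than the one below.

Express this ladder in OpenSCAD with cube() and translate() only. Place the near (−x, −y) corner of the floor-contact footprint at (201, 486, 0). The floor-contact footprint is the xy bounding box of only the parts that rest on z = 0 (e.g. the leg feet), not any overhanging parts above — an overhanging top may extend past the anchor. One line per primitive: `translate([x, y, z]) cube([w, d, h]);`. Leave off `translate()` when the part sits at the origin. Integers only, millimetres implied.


translate([201, 486, 0]) cube([31, 63, 1618]);
translate([630, 486, 0]) cube([31, 63, 1618]);
translate([232, 486, 267]) cube([398, 63, 22]);
translate([232, 486, 539]) cube([398, 63, 22]);
translate([232, 486, 811]) cube([398, 63, 22]);
translate([232, 486, 1083]) cube([398, 63, 22]);
translate([232, 486, 1355]) cube([398, 63, 22]);


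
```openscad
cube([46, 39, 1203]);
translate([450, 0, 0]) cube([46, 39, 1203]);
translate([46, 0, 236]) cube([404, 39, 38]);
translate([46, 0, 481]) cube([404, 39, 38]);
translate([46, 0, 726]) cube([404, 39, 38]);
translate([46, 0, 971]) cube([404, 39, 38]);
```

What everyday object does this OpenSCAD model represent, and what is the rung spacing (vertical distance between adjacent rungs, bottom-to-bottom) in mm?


A ladder. The rung spacing is 245 mm.

Two tall 46×39 posts with 4 short bars between them — a ladder. Adjacent rungs sit at z = 236 and z = 481, so the spacing is 481 − 236 = 245 mm.


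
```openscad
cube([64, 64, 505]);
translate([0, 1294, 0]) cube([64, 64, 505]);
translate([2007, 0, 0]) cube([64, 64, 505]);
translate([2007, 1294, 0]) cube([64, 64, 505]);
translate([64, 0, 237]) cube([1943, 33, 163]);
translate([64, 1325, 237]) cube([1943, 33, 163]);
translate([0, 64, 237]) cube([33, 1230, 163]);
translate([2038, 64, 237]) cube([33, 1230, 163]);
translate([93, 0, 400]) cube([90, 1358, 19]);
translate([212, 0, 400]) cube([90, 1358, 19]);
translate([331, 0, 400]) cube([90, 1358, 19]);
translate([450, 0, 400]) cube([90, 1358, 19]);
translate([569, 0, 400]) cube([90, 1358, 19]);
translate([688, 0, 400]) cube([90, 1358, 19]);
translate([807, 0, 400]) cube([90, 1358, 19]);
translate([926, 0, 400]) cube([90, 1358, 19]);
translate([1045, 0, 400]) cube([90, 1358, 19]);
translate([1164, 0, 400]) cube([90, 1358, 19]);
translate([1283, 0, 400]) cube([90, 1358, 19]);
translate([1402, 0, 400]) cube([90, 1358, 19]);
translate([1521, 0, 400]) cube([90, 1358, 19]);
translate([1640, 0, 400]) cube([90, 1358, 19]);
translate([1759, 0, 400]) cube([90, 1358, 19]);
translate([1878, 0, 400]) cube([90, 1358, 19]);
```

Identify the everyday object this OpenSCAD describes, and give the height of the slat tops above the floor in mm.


A bed frame. The slat-top height is 419 mm.

Four posts, four rails, and a row of slats — a bed frame. Slats sit on the rails at z = 237 + 163 = 400; with slat thickness 19, the top is 419 mm.


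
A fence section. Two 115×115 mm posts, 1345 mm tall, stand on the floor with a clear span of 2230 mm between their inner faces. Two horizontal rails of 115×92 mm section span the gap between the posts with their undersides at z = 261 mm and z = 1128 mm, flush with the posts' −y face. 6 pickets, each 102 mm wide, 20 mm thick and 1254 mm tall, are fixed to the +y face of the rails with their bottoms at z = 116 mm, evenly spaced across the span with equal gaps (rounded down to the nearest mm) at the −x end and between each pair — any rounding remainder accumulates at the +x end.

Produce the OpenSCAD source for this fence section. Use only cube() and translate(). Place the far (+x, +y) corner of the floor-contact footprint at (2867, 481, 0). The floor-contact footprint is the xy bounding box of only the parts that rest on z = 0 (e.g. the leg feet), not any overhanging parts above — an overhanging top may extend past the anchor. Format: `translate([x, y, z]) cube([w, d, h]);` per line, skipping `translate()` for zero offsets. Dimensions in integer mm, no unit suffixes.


translate([407, 366, 0]) cube([115, 115, 1345]);
translate([2752, 366, 0]) cube([115, 115, 1345]);
translate([522, 366, 261]) cube([2230, 115, 92]);
translate([522, 366, 1128]) cube([2230, 115, 92]);
translate([753, 481, 116]) cube([102, 20, 1254]);
translate([1086, 481, 116]) cube([102, 20, 1254]);
translate([1419, 481, 116]) cube([102, 20, 1254]);
translate([1752, 481, 116]) cube([102, 20, 1254]);
translate([2085, 481, 116]) cube([102, 20, 1254]);
translate([2418, 481, 116]) cube([102, 20, 1254]);


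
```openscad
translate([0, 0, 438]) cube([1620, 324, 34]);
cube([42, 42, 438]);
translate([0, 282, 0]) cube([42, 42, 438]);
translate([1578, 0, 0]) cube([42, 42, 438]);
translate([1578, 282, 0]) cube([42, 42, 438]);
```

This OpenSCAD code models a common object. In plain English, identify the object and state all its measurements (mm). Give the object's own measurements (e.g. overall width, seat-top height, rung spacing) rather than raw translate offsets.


A bench: a 1620×324 mm seat slab, 34 mm thick, top at z = 472 mm, on four 42×42 mm square legs flush with the seat corners and standing on z = 0.


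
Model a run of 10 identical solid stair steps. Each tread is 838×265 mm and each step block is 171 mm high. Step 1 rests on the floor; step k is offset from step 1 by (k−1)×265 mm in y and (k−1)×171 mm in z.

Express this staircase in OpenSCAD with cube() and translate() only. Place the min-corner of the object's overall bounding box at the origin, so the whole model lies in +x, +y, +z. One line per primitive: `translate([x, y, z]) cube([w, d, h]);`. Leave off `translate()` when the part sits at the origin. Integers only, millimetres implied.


cube([838, 265, 171]);
translate([0, 265, 171]) cube([838, 265, 171]);
translate([0, 530, 342]) cube([838, 265, 171]);
translate([0, 795, 513]) cube([838, 265, 171]);
translate([0, 1060, 684]) cube([838, 265, 171]);
translate([0, 1325, 855]) cube([838, 265, 171]);
translate([0, 1590, 1026]) cube([838, 265, 171]);
translate([0, 1855, 1197]) cube([838, 265, 171]);
translate([0, 2120, 1368]) cube([838, 265, 171]);
translate([0, 2385, 1539]) cube([838, 265, 171]);


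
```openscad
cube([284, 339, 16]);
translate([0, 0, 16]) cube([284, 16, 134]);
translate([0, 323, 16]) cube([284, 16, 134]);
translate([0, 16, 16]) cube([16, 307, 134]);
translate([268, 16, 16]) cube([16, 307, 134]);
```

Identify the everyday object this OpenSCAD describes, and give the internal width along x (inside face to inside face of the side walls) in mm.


An open box. The internal width is 252 mm.

A 284×339 base slab with four walls standing on it — an open box. The base is 284 mm wide and the walls are 16 mm thick, so the internal width is 284 − 2 × 16 = 252 mm.


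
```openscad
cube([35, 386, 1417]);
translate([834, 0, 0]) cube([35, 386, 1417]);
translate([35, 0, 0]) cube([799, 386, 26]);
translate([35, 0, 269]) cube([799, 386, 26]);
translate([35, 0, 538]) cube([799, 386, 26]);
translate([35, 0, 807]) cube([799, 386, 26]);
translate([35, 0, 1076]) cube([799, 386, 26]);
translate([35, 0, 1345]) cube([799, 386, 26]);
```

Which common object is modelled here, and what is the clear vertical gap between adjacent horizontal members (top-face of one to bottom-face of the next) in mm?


A bookshelf. The clear shelf gap is 243 mm.

Two tall side panels with 6 horizontal boards between them — a bookshelf. The first two shelf undersides are at z = 0 and z = 269; with shelf thickness 26, the clear gap is 269 − 0 − 26 = 243 mm.


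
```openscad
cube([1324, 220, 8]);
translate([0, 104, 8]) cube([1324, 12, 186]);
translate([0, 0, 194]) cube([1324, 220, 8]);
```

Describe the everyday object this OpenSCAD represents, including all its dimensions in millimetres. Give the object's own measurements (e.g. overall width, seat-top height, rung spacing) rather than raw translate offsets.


An I-beam lying along x, 1324 mm long. Overall section height 202 mm. Two flanges 220 mm wide (y) and 8 mm thick, one on the floor and one at the top; a web 12 mm thick runs between them, centred on the flange width.


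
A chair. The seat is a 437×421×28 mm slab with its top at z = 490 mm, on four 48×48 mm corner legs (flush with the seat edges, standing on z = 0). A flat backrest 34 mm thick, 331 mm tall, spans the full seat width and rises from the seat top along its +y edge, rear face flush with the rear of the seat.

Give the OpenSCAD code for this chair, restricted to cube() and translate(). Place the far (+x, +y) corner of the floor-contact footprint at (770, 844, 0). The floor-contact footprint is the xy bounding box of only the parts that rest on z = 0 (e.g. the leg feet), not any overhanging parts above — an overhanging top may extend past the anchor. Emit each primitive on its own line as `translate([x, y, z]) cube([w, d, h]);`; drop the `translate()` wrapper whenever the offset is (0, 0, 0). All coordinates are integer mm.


translate([333, 423, 462]) cube([437, 421, 28]);
translate([333, 423, 0]) cube([48, 48, 462]);
translate([722, 423, 0]) cube([48, 48, 462]);
translate([333, 796, 0]) cube([48, 48, 462]);
translate([722, 796, 0]) cube([48, 48, 462]);
translate([333, 810, 490]) cube([437, 34, 331]);


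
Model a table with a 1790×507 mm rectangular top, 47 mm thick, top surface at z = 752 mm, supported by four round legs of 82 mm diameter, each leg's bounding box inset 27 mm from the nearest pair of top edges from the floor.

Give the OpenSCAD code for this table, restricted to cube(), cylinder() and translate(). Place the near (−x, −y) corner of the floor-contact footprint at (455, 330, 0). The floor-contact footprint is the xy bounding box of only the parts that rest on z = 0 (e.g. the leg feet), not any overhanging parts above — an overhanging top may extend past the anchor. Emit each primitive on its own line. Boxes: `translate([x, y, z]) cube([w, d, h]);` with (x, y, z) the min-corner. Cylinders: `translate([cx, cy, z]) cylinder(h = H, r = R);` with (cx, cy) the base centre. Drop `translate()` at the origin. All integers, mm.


translate([428, 303, 705]) cube([1790, 507, 47]);
translate([496, 371, 0]) cylinder(h = 705, r = 41);
translate([2150, 371, 0]) cylinder(h = 705, r = 41);
translate([496, 742, 0]) cylinder(h = 705, r = 41);
translate([2150, 742, 0]) cylinder(h = 705, r = 41);


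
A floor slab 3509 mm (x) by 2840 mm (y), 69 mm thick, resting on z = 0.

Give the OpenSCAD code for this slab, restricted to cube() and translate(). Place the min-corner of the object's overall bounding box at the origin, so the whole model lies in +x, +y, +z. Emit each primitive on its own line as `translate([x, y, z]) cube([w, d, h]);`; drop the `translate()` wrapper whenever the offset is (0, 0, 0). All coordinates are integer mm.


cube([3509, 2840, 69]);


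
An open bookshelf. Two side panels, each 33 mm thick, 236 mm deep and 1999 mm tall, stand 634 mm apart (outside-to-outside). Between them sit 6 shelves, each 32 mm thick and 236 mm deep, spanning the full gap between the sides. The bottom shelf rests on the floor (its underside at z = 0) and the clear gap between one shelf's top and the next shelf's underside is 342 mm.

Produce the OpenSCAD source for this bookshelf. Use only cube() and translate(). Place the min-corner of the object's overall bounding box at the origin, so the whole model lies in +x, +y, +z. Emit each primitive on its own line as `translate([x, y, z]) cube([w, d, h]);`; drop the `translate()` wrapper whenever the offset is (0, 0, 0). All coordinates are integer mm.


cube([33, 236, 1999]);
translate([601, 0, 0]) cube([33, 236, 1999]);
translate([33, 0, 0]) cube([568, 236, 32]);
translate([33, 0, 374]) cube([568, 236, 32]);
translate([33, 0, 748]) cube([568, 236, 32]);
translate([33, 0, 1122]) cube([568, 236, 32]);
translate([33, 0, 1496]) cube([568, 236, 32]);
translate([33, 0, 1870]) cube([568, 236, 32]);


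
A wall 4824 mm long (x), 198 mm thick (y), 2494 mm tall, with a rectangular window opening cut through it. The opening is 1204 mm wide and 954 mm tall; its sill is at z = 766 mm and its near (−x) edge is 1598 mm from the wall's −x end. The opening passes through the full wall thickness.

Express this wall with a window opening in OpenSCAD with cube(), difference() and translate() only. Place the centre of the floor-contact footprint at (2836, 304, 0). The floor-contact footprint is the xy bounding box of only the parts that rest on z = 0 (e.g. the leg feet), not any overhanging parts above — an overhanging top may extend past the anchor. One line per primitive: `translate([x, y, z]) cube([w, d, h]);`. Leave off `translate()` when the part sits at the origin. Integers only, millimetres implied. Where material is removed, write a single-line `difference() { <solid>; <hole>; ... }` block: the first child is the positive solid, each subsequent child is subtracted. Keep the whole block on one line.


difference() { translate([424, 205, 0]) cube([4824, 198, 2494]); translate([2022, 205, 766]) cube([1204, 198, 954]); }


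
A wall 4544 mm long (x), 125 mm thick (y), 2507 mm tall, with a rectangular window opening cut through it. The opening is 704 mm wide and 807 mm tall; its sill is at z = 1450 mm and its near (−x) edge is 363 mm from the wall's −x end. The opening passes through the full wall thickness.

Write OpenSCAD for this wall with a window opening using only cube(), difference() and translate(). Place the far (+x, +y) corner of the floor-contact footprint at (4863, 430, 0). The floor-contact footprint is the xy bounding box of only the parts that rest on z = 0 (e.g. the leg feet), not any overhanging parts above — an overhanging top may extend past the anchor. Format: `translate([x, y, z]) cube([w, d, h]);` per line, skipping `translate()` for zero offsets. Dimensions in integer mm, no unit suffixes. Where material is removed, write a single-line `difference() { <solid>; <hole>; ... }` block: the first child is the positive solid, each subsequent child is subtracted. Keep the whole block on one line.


difference() { translate([319, 305, 0]) cube([4544, 125, 2507]); translate([682, 305, 1450]) cube([704, 125, 807]); }


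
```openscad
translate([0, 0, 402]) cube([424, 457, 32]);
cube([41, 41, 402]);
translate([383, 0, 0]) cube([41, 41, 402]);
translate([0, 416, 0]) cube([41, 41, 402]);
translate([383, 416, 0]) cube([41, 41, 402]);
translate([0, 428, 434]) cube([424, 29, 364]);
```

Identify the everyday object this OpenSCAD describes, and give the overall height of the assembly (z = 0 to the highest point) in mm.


A chair. The overall height is 798 mm.

A slab on four corner posts with a tall panel at the back — a chair. The seat slab sits at z = 402 with thickness 32, and the 364 mm backrest starts at the seat top, so the overall height is 402 + 32 + 364 = 798 mm.


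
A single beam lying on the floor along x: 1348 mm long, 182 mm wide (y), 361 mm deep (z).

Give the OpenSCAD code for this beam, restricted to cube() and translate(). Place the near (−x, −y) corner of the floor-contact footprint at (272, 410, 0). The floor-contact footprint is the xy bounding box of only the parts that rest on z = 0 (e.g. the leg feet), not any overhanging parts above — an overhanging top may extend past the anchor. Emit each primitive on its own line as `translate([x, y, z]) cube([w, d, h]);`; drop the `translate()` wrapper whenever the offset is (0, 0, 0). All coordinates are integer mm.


translate([272, 410, 0]) cube([1348, 182, 361]);


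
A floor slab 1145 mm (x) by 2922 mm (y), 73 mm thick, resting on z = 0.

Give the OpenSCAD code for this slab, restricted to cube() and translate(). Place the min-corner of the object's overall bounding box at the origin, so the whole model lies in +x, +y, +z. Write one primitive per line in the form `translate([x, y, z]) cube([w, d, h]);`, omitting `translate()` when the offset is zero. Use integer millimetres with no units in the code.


cube([1145, 2922, 73]);
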